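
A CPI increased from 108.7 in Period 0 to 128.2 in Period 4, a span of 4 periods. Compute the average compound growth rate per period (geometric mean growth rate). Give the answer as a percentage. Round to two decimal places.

Growth factor = (128.2/108.7)^(1/4) = (1.179393)^(1/4) = 1.042113
Growth rate = 1.042113 − 1 = 0.042113 = 4.2113%

4.21%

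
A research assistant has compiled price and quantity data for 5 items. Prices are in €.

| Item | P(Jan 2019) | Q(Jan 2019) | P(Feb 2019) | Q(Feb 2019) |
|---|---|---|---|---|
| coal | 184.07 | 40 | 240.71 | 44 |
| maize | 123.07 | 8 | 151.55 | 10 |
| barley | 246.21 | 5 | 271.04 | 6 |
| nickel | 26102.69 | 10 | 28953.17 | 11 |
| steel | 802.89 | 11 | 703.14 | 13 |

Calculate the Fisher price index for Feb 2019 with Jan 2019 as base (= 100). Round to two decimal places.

110.72

Laspeyres component (base-period weights):
ΣP(Feb 2019)Q(Jan 2019) = 240.71×40 + 151.55×8 + 271.04×5 + 28953.17×10 + 703.14×11 = 9628.4 + 1212.4 + 1355.2 + 289531.7 + 7734.54 = 309462.24
ΣP(Jan 2019)Q(Jan 2019) = 184.07×40 + 123.07×8 + 246.21×5 + 26102.69×10 + 802.89×11 = 7362.8 + 984.56 + 1231.05 + 261026.9 + 8831.79 = 279437.1
L = 309462.24 / 279437.1 × 100 = 110.7449
Paasche component (current-period weights):
ΣP(Feb 2019)Q(Feb 2019) = 240.71×44 + 151.55×10 + 271.04×6 + 28953.17×11 + 703.14×13 = 10591.24 + 1515.5 + 1626.24 + 318484.87 + 9140.82 = 341358.67
ΣP(Jan 2019)Q(Feb 2019) = 184.07×44 + 123.07×10 + 246.21×6 + 26102.69×11 + 802.89×13 = 8099.08 + 1230.7 + 1477.26 + 287129.59 + 10437.57 = 308374.2
P = 341358.67 / 308374.2 × 100 = 110.6962
Fisher = √(L × P) = √(110.7449 × 110.6962) = 110.7206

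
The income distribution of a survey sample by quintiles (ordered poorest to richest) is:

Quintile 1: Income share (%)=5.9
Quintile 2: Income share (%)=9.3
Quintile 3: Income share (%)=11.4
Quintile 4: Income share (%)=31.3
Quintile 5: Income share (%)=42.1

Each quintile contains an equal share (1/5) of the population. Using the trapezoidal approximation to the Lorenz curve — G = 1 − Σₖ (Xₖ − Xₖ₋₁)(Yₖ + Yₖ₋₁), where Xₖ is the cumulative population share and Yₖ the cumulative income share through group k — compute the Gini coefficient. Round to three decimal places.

Cumulative income shares Yₖ: 0.0590, 0.1520, 0.2660, 0.5790, 1.0000
Σ (Xₖ−Xₖ₋₁)(Yₖ+Yₖ₋₁) = (1/5)(0.0590+0.0000) + (1/5)(0.1520+0.0590) + (1/5)(0.2660+0.1520) + (1/5)(0.5790+0.2660) + (1/5)(1.0000+0.5790)
  = 0.0118 + 0.0422 + 0.0836 + 0.1690 + 0.3158 = 0.6224
G = 1 − 0.6224 = 0.3776

0.378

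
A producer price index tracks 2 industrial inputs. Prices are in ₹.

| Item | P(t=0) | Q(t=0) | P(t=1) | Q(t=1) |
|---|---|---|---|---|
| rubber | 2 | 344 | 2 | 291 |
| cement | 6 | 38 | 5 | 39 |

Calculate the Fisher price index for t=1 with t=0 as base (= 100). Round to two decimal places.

Laspeyres component (base-period weights):
ΣP(t=1)Q(t=0) = 2×344 + 5×38 = 688 + 190 = 878
ΣP(t=0)Q(t=0) = 2×344 + 6×38 = 688 + 228 = 916
L = 878 / 916 × 100 = 95.8515
Paasche component (current-period weights):
ΣP(t=1)Q(t=1) = 2×291 + 5×39 = 582 + 195 = 777
ΣP(t=0)Q(t=1) = 2×291 + 6×39 = 582 + 234 = 816
P = 777 / 816 × 100 = 95.2206
Fisher = √(L × P) = √(95.8515 × 95.2206) = 95.5355

95.54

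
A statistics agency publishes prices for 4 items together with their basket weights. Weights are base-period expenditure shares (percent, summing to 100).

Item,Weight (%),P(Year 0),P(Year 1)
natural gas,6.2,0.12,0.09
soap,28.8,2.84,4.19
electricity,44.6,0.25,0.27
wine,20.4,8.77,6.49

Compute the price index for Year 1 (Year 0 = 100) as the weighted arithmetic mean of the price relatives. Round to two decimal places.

natural gas: 6.2 × (0.09/0.12) = 6.2 × 0.750000 = 4.6500
soap: 28.8 × (4.19/2.84) = 28.8 × 1.475352 = 42.4901
electricity: 44.6 × (0.27/0.25) = 44.6 × 1.080000 = 48.1680
wine: 20.4 × (6.49/8.77) = 20.4 × 0.740023 = 15.0965
Index = Σ wᵢ·(p₁ᵢ/p₀ᵢ) = 4.6500 + 42.4901 + 48.1680 + 15.0965 = 110.4046

110.40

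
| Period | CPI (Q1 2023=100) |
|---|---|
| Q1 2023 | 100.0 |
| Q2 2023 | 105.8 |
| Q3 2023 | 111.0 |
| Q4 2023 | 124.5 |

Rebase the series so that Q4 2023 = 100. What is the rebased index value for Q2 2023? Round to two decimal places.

Rebased(Q2 2023) = 105.8 / 124.5 × 100 = 84.9799

84.98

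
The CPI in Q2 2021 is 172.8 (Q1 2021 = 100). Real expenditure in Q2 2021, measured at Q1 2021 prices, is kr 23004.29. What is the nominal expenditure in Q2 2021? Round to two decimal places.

39751.41

Nominal = Real × (Index/100) = 23004.29 × (172.8/100)
        = 23004.29 × 1.728 = 39751.4131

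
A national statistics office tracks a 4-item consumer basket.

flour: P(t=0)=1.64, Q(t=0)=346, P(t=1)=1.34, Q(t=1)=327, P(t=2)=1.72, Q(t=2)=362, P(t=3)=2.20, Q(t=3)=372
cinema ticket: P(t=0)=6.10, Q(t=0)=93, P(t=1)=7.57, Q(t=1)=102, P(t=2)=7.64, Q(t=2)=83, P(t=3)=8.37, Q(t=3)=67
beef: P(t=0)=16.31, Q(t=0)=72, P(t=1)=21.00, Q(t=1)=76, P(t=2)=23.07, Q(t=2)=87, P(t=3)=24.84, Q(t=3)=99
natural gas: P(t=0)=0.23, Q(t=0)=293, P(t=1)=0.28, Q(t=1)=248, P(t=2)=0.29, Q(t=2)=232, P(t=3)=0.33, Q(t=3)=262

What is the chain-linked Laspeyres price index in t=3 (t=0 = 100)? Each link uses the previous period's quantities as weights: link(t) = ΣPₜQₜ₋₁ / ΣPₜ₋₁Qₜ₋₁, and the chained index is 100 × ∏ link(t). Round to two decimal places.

Link t=0→t=1:
ΣP(t=1)Q(t=0) = 1.34×346 + 7.57×93 + 21.00×72 + 0.28×293 = 463.64 + 704.01 + 1512 + 82.04 = 2761.69
ΣP(t=0)Q(t=0) = 1.64×346 + 6.10×93 + 16.31×72 + 0.23×293 = 567.44 + 567.3 + 1174.32 + 67.39 = 2376.45
link = 2761.69/2376.45 = 1.162107
Link t=1→t=2:
ΣP(t=2)Q(t=1) = 1.72×327 + 7.64×102 + 23.07×76 + 0.29×248 = 562.44 + 779.28 + 1753.32 + 71.92 = 3166.96
ΣP(t=1)Q(t=1) = 1.34×327 + 7.57×102 + 21.00×76 + 0.28×248 = 438.18 + 772.14 + 1596 + 69.44 = 2875.76
link = 3166.96/2875.76 = 1.101260
Link t=2→t=3:
ΣP(t=3)Q(t=2) = 2.20×362 + 8.37×83 + 24.84×87 + 0.33×232 = 796.4 + 694.71 + 2161.08 + 76.56 = 3728.75
ΣP(t=2)Q(t=2) = 1.72×362 + 7.64×83 + 23.07×87 + 0.29×232 = 622.64 + 634.12 + 2007.09 + 67.28 = 3331.13
link = 3728.75/3331.13 = 1.119365
Chained index = 100 × 1.162107 × 1.101260 × 1.119365 = 143.2544

143.25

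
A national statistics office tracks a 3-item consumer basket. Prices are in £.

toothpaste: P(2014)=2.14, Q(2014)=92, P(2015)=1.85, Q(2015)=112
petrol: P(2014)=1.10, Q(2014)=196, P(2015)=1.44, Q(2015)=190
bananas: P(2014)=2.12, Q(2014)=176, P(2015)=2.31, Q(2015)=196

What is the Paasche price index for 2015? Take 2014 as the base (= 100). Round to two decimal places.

Paasche price index uses current-period quantities as weights.
ΣP(2015)·Q(2015) = 1.85×112 + 1.44×190 + 2.31×196 = 207.2 + 273.6 + 452.76 = 933.56
ΣP(2014)·Q(2015) = 2.14×112 + 1.10×190 + 2.12×196 = 239.68 + 209 + 415.52 = 864.2
Index = 933.56 / 864.2 × 100 = 108.0259

108.03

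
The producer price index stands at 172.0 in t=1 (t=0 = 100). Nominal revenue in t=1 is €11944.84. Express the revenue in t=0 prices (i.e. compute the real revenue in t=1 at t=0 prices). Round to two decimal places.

Real = Nominal ÷ (Index/100) = 11944.84 ÷ (172.0/100)
     = 11944.84 ÷ 1.720 = 6944.6744

6944.67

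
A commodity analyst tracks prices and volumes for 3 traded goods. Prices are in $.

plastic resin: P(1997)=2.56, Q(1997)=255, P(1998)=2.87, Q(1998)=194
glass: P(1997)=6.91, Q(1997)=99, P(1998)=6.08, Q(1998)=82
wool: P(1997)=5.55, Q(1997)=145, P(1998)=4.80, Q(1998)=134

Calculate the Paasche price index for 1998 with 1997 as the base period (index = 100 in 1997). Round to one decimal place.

94.0

Paasche price index uses current-period quantities as weights.
ΣP(1998)·Q(1998) = 2.87×194 + 6.08×82 + 4.80×134 = 556.78 + 498.56 + 643.2 = 1698.54
ΣP(1997)·Q(1998) = 2.56×194 + 6.91×82 + 5.55×134 = 496.64 + 566.62 + 743.7 = 1806.96
Index = 1698.54 / 1806.96 × 100 = 93.9999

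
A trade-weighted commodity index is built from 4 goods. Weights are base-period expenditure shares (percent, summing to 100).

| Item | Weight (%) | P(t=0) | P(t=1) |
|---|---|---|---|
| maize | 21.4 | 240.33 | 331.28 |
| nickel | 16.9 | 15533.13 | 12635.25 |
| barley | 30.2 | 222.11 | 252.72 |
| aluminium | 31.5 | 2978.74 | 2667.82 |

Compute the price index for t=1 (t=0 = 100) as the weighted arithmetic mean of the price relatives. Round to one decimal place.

105.8

maize: 21.4 × (331.28/240.33) = 21.4 × 1.378438 = 29.4986
nickel: 16.9 × (12635.25/15533.13) = 16.9 × 0.813439 = 13.7471
barley: 30.2 × (252.72/222.11) = 30.2 × 1.137815 = 34.3620
aluminium: 31.5 × (2667.82/2978.74) = 31.5 × 0.895620 = 28.2120
Index = Σ wᵢ·(p₁ᵢ/p₀ᵢ) = 29.4986 + 13.7471 + 34.3620 + 28.2120 = 105.8197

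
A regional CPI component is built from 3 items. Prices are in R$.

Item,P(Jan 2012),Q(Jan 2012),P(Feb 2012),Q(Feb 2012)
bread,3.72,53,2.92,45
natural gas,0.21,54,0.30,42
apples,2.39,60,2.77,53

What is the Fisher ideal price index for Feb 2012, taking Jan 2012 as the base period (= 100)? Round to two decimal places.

Laspeyres component (base-period weights):
ΣP(Feb 2012)Q(Jan 2012) = 2.92×53 + 0.30×54 + 2.77×60 = 154.76 + 16.2 + 166.2 = 337.16
ΣP(Jan 2012)Q(Jan 2012) = 3.72×53 + 0.21×54 + 2.39×60 = 197.16 + 11.34 + 143.4 = 351.9
L = 337.16 / 351.9 × 100 = 95.8113
Paasche component (current-period weights):
ΣP(Feb 2012)Q(Feb 2012) = 2.92×45 + 0.30×42 + 2.77×53 = 131.4 + 12.6 + 146.81 = 290.81
ΣP(Jan 2012)Q(Feb 2012) = 3.72×45 + 0.21×42 + 2.39×53 = 167.4 + 8.82 + 126.67 = 302.89
P = 290.81 / 302.89 × 100 = 96.0118
Fisher = √(L × P) = √(95.8113 × 96.0118) = 95.9115

95.91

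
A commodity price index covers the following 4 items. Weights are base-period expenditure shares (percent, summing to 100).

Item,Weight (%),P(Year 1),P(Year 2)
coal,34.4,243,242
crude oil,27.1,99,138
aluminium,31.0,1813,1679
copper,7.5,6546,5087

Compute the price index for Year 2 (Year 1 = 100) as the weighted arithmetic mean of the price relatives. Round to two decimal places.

106.57

coal: 34.4 × (242/243) = 34.4 × 0.995885 = 34.2584
crude oil: 27.1 × (138/99) = 27.1 × 1.393939 = 37.7758
aluminium: 31.0 × (1679/1813) = 31.0 × 0.926089 = 28.7088
copper: 7.5 × (5087/6546) = 7.5 × 0.777116 = 5.8284
Index = Σ wᵢ·(p₁ᵢ/p₀ᵢ) = 34.2584 + 37.7758 + 28.7088 + 5.8284 = 106.5713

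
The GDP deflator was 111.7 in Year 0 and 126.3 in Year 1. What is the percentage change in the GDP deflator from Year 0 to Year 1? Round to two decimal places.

Change = (126.3 − 111.7) / 111.7 × 100
       = 14.6 / 111.7 × 100 = 13.0707%

13.07%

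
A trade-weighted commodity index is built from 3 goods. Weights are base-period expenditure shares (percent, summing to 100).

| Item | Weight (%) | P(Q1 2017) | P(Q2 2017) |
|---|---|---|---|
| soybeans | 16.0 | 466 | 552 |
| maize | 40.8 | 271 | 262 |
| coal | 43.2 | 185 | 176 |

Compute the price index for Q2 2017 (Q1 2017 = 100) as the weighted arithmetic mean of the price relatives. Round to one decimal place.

99.5

soybeans: 16.0 × (552/466) = 16.0 × 1.184549 = 18.9528
maize: 40.8 × (262/271) = 40.8 × 0.966790 = 39.4450
coal: 43.2 × (176/185) = 43.2 × 0.951351 = 41.0984
Index = Σ wᵢ·(p₁ᵢ/p₀ᵢ) = 18.9528 + 39.4450 + 41.0984 = 99.4962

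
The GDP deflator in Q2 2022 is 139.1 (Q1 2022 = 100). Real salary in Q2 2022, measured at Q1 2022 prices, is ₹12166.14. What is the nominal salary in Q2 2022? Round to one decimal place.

Nominal = Real × (Index/100) = 12166.14 × (139.1/100)
        = 12166.14 × 1.391 = 16923.1007

16923.1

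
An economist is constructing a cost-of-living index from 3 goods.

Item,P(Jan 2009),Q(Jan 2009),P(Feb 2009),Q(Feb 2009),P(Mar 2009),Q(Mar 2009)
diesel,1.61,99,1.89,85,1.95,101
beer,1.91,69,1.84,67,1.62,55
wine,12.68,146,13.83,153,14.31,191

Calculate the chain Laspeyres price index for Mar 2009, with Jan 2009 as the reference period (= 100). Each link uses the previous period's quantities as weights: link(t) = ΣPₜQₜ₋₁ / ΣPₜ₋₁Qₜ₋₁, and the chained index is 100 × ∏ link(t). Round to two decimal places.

Link Jan 2009→Feb 2009:
ΣP(Feb 2009)Q(Jan 2009) = 1.89×99 + 1.84×69 + 13.83×146 = 187.11 + 126.96 + 2019.18 = 2333.25
ΣP(Jan 2009)Q(Jan 2009) = 1.61×99 + 1.91×69 + 12.68×146 = 159.39 + 131.79 + 1851.28 = 2142.46
link = 2333.25/2142.46 = 1.089052
Link Feb 2009→Mar 2009:
ΣP(Mar 2009)Q(Feb 2009) = 1.95×85 + 1.62×67 + 14.31×153 = 165.75 + 108.54 + 2189.43 = 2463.72
ΣP(Feb 2009)Q(Feb 2009) = 1.89×85 + 1.84×67 + 13.83×153 = 160.65 + 123.28 + 2115.99 = 2399.92
link = 2463.72/2399.92 = 1.026584
Chained index = 100 × 1.089052 × 1.026584 = 111.8003

111.80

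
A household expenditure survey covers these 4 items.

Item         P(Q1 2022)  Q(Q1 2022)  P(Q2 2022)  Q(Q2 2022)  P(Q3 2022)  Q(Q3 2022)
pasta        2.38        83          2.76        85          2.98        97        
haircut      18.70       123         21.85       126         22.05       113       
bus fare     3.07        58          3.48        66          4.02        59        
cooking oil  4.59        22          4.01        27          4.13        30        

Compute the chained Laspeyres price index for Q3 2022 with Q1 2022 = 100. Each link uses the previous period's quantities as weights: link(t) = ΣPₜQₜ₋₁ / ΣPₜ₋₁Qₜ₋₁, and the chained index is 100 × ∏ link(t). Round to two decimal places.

Link Q1 2022→Q2 2022:
ΣP(Q2 2022)Q(Q1 2022) = 2.76×83 + 21.85×123 + 3.48×58 + 4.01×22 = 229.08 + 2687.55 + 201.84 + 88.22 = 3206.69
ΣP(Q1 2022)Q(Q1 2022) = 2.38×83 + 18.70×123 + 3.07×58 + 4.59×22 = 197.54 + 2300.1 + 178.06 + 100.98 = 2776.68
link = 3206.69/2776.68 = 1.154865
Link Q2 2022→Q3 2022:
ΣP(Q3 2022)Q(Q2 2022) = 2.98×85 + 22.05×126 + 4.02×66 + 4.13×27 = 253.3 + 2778.3 + 265.32 + 111.51 = 3408.43
ΣP(Q2 2022)Q(Q2 2022) = 2.76×85 + 21.85×126 + 3.48×66 + 4.01×27 = 234.6 + 2753.1 + 229.68 + 108.27 = 3325.65
link = 3408.43/3325.65 = 1.024891
Chained index = 100 × 1.154865 × 1.024891 = 118.3611

118.36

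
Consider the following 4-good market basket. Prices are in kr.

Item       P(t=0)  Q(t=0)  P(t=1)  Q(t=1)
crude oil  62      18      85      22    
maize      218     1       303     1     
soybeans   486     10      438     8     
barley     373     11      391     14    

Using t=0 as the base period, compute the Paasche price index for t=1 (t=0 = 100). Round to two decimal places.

104.29

Paasche price index uses current-period quantities as weights.
ΣP(t=1)·Q(t=1) = 85×22 + 303×1 + 438×8 + 391×14 = 1870 + 303 + 3504 + 5474 = 11151
ΣP(t=0)·Q(t=1) = 62×22 + 218×1 + 486×8 + 373×14 = 1364 + 218 + 3888 + 5222 = 10692
Index = 11151 / 10692 × 100 = 104.2929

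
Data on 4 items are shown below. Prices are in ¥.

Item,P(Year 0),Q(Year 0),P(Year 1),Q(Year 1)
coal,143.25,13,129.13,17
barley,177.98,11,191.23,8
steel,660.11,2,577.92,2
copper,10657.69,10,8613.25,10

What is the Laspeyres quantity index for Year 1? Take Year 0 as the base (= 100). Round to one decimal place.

Laspeyres quantity index uses base-period prices as weights.
ΣP(Year 0)·Q(Year 1) = 143.25×17 + 177.98×8 + 660.11×2 + 10657.69×10 = 2435.25 + 1423.84 + 1320.22 + 106576.9 = 111756.21
ΣP(Year 0)·Q(Year 0) = 143.25×13 + 177.98×11 + 660.11×2 + 10657.69×10 = 1862.25 + 1957.78 + 1320.22 + 106576.9 = 111717.15
Index = 111756.21 / 111717.15 × 100 = 100.0350

100.0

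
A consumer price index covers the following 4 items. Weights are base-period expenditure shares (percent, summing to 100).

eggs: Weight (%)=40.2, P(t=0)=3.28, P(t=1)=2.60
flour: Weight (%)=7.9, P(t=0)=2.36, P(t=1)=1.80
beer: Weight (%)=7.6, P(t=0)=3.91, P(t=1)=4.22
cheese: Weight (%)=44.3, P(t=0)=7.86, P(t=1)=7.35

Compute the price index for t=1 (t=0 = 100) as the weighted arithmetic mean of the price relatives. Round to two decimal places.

87.52

eggs: 40.2 × (2.60/3.28) = 40.2 × 0.792683 = 31.8659
flour: 7.9 × (1.80/2.36) = 7.9 × 0.762712 = 6.0254
beer: 7.6 × (4.22/3.91) = 7.6 × 1.079284 = 8.2026
cheese: 44.3 × (7.35/7.86) = 44.3 × 0.935115 = 41.4256
Index = Σ wᵢ·(p₁ᵢ/p₀ᵢ) = 31.8659 + 6.0254 + 8.2026 + 41.4256 = 87.5194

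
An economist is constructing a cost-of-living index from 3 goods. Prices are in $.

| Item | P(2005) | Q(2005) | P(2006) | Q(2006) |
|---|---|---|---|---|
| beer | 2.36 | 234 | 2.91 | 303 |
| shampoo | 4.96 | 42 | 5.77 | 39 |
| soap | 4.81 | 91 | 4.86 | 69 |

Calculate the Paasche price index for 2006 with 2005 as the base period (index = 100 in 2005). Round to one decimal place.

Paasche price index uses current-period quantities as weights.
ΣP(2006)·Q(2006) = 2.91×303 + 5.77×39 + 4.86×69 = 881.73 + 225.03 + 335.34 = 1442.1
ΣP(2005)·Q(2006) = 2.36×303 + 4.96×39 + 4.81×69 = 715.08 + 193.44 + 331.89 = 1240.41
Index = 1442.1 / 1240.41 × 100 = 116.2599

116.3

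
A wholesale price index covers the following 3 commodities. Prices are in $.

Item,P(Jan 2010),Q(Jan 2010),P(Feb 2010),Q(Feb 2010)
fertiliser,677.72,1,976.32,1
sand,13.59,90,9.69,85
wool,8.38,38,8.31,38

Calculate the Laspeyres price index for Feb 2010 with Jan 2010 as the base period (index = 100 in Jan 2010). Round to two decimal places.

Laspeyres price index uses base-period quantities as weights.
ΣP(Feb 2010)·Q(Jan 2010) = 976.32×1 + 9.69×90 + 8.31×38 = 976.32 + 872.1 + 315.78 = 2164.2
ΣP(Jan 2010)·Q(Jan 2010) = 677.72×1 + 13.59×90 + 8.38×38 = 677.72 + 1223.1 + 318.44 = 2219.26
Index = 2164.2 / 2219.26 × 100 = 97.5190

97.52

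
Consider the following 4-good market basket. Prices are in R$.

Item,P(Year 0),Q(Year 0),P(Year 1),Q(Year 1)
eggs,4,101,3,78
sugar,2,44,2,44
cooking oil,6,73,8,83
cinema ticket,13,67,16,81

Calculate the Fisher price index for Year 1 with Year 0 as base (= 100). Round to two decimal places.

115.30

Laspeyres component (base-period weights):
ΣP(Year 1)Q(Year 0) = 3×101 + 2×44 + 8×73 + 16×67 = 303 + 88 + 584 + 1072 = 2047
ΣP(Year 0)Q(Year 0) = 4×101 + 2×44 + 6×73 + 13×67 = 404 + 88 + 438 + 871 = 1801
L = 2047 / 1801 × 100 = 113.6591
Paasche component (current-period weights):
ΣP(Year 1)Q(Year 1) = 3×78 + 2×44 + 8×83 + 16×81 = 234 + 88 + 664 + 1296 = 2282
ΣP(Year 0)Q(Year 1) = 4×78 + 2×44 + 6×83 + 13×81 = 312 + 88 + 498 + 1053 = 1951
P = 2282 / 1951 × 100 = 116.9657
Fisher = √(L × P) = √(113.6591 × 116.9657) = 115.3005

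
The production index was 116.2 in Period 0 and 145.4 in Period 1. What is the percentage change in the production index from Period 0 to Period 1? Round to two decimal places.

Change = (145.4 − 116.2) / 116.2 × 100
       = 29.2 / 116.2 × 100 = 25.1291%

25.13%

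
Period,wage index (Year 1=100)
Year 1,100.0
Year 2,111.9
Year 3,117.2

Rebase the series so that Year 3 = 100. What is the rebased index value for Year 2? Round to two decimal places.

Rebased(Year 2) = 111.9 / 117.2 × 100 = 95.4778

95.48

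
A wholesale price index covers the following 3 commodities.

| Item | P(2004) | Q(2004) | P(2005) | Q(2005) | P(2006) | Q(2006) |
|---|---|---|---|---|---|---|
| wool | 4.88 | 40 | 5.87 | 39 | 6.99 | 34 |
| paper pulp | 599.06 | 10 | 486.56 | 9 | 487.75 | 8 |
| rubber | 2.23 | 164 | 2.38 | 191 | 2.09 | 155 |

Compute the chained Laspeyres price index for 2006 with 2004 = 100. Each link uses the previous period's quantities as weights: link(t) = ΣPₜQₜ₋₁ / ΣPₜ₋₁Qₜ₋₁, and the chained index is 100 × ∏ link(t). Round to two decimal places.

Link 2004→2005:
ΣP(2005)Q(2004) = 5.87×40 + 486.56×10 + 2.38×164 = 234.8 + 4865.6 + 390.32 = 5490.72
ΣP(2004)Q(2004) = 4.88×40 + 599.06×10 + 2.23×164 = 195.2 + 5990.6 + 365.72 = 6551.52
link = 5490.72/6551.52 = 0.838083
Link 2005→2006:
ΣP(2006)Q(2005) = 6.99×39 + 487.75×9 + 2.09×191 = 272.61 + 4389.75 + 399.19 = 5061.55
ΣP(2005)Q(2005) = 5.87×39 + 486.56×9 + 2.38×191 = 228.93 + 4379.04 + 454.58 = 5062.55
link = 5061.55/5062.55 = 0.999802
Chained index = 100 × 0.838083 × 0.999802 = 83.7918

83.79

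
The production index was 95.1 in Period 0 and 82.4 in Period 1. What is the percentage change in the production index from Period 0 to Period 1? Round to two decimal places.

-13.35%

Change = (82.4 − 95.1) / 95.1 × 100
       = -12.7 / 95.1 × 100 = -13.3544%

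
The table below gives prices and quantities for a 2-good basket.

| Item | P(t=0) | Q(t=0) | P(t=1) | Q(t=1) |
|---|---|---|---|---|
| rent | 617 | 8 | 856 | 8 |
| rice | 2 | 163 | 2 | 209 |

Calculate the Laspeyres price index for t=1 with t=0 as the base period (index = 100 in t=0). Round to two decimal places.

Laspeyres price index uses base-period quantities as weights.
ΣP(t=1)·Q(t=0) = 856×8 + 2×163 = 6848 + 326 = 7174
ΣP(t=0)·Q(t=0) = 617×8 + 2×163 = 4936 + 326 = 5262
Index = 7174 / 5262 × 100 = 136.3360

136.34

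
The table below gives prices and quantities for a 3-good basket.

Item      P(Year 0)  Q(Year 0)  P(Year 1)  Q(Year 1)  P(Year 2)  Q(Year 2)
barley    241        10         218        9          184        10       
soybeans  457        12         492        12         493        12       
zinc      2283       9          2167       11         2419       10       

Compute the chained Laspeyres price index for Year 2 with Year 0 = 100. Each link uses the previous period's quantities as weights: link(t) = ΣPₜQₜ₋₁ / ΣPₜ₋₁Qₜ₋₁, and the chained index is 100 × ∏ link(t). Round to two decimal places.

104.58

Link Year 0→Year 1:
ΣP(Year 1)Q(Year 0) = 218×10 + 492×12 + 2167×9 = 2180 + 5904 + 19503 = 27587
ΣP(Year 0)Q(Year 0) = 241×10 + 457×12 + 2283×9 = 2410 + 5484 + 20547 = 28441
link = 27587/28441 = 0.969973
Link Year 1→Year 2:
ΣP(Year 2)Q(Year 1) = 184×9 + 493×12 + 2419×11 = 1656 + 5916 + 26609 = 34181
ΣP(Year 1)Q(Year 1) = 218×9 + 492×12 + 2167×11 = 1962 + 5904 + 23837 = 31703
link = 34181/31703 = 1.078163
Chained index = 100 × 0.969973 × 1.078163 = 104.5789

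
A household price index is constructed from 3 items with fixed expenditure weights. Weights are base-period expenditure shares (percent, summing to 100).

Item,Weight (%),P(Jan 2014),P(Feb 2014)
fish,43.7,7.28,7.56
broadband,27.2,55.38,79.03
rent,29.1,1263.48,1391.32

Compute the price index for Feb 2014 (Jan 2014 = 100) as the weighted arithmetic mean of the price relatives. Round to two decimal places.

116.24

fish: 43.7 × (7.56/7.28) = 43.7 × 1.038462 = 45.3808
broadband: 27.2 × (79.03/55.38) = 27.2 × 1.427049 = 38.8157
rent: 29.1 × (1391.32/1263.48) = 29.1 × 1.101181 = 32.0444
Index = Σ wᵢ·(p₁ᵢ/p₀ᵢ) = 45.3808 + 38.8157 + 32.0444 = 116.2409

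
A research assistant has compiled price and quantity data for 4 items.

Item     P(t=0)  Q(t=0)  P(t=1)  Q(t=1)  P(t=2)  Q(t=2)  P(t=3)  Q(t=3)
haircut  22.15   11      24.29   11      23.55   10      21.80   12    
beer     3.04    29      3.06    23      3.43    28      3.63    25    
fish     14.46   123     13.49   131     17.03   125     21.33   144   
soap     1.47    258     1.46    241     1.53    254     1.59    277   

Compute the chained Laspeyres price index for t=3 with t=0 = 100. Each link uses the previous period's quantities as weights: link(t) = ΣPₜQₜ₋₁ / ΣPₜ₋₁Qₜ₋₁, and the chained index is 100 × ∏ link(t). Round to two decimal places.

Link t=0→t=1:
ΣP(t=1)Q(t=0) = 24.29×11 + 3.06×29 + 13.49×123 + 1.46×258 = 267.19 + 88.74 + 1659.27 + 376.68 = 2391.88
ΣP(t=0)Q(t=0) = 22.15×11 + 3.04×29 + 14.46×123 + 1.47×258 = 243.65 + 88.16 + 1778.58 + 379.26 = 2489.65
link = 2391.88/2489.65 = 0.960729
Link t=1→t=2:
ΣP(t=2)Q(t=1) = 23.55×11 + 3.43×23 + 17.03×131 + 1.53×241 = 259.05 + 78.89 + 2230.93 + 368.73 = 2937.6
ΣP(t=1)Q(t=1) = 24.29×11 + 3.06×23 + 13.49×131 + 1.46×241 = 267.19 + 70.38 + 1767.19 + 351.86 = 2456.62
link = 2937.6/2456.62 = 1.195789
Link t=2→t=3:
ΣP(t=3)Q(t=2) = 21.80×10 + 3.63×28 + 21.33×125 + 1.59×254 = 218 + 101.64 + 2666.25 + 403.86 = 3389.75
ΣP(t=2)Q(t=2) = 23.55×10 + 3.43×28 + 17.03×125 + 1.53×254 = 235.5 + 96.04 + 2128.75 + 388.62 = 2848.91
link = 3389.75/2848.91 = 1.189841
Chained index = 100 × 0.960729 × 1.195789 × 1.189841 = 136.6925

136.69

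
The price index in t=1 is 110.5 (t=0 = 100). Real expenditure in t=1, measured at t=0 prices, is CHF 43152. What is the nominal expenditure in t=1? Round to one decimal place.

Nominal = Real × (Index/100) = 43152 × (110.5/100)
        = 43152 × 1.105 = 47682.9600

47683.0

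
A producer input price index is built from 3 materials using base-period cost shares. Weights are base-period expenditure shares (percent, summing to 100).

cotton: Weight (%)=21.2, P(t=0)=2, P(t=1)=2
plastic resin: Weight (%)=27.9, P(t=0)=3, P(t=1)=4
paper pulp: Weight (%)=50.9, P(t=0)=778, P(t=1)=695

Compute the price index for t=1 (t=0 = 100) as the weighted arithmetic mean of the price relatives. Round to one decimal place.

103.9

cotton: 21.2 × (2/2) = 21.2 × 1.000000 = 21.2000
plastic resin: 27.9 × (4/3) = 27.9 × 1.333333 = 37.2000
paper pulp: 50.9 × (695/778) = 50.9 × 0.893316 = 45.4698
Index = Σ wᵢ·(p₁ᵢ/p₀ᵢ) = 21.2000 + 37.2000 + 45.4698 = 103.8698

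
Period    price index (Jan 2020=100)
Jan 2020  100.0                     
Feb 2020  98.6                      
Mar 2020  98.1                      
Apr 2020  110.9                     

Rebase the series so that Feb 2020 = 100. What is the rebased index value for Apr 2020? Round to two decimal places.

112.47

Rebased(Apr 2020) = 110.9 / 98.6 × 100 = 112.4746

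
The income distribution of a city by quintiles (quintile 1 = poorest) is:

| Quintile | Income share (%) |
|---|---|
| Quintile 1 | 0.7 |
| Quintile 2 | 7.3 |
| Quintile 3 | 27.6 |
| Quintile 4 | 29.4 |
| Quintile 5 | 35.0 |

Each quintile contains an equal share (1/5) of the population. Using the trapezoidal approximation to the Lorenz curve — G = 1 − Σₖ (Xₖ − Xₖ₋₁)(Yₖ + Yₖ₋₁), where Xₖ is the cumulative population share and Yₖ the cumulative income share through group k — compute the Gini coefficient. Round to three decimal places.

0.363

Cumulative income shares Yₖ: 0.0070, 0.0800, 0.3560, 0.6500, 1.0000
Σ (Xₖ−Xₖ₋₁)(Yₖ+Yₖ₋₁) = (1/5)(0.0070+0.0000) + (1/5)(0.0800+0.0070) + (1/5)(0.3560+0.0800) + (1/5)(0.6500+0.3560) + (1/5)(1.0000+0.6500)
  = 0.0014 + 0.0174 + 0.0872 + 0.2012 + 0.3300 = 0.6372
G = 1 − 0.6372 = 0.3628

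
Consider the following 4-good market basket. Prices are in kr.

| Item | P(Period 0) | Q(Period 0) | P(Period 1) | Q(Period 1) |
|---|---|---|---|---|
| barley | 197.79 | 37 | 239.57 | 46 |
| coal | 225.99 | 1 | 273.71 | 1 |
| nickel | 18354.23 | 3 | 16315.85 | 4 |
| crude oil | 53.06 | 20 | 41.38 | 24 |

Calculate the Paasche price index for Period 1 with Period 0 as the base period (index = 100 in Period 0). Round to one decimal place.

Paasche price index uses current-period quantities as weights.
ΣP(Period 1)·Q(Period 1) = 239.57×46 + 273.71×1 + 16315.85×4 + 41.38×24 = 11020.22 + 273.71 + 65263.4 + 993.12 = 77550.45
ΣP(Period 0)·Q(Period 1) = 197.79×46 + 225.99×1 + 18354.23×4 + 53.06×24 = 9098.34 + 225.99 + 73416.92 + 1273.44 = 84014.69
Index = 77550.45 / 84014.69 × 100 = 92.3058

92.3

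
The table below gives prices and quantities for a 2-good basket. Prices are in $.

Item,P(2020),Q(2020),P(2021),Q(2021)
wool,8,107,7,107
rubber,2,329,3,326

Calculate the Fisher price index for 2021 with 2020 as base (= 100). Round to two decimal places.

114.59

Laspeyres component (base-period weights):
ΣP(2021)Q(2020) = 7×107 + 3×329 = 749 + 987 = 1736
ΣP(2020)Q(2020) = 8×107 + 2×329 = 856 + 658 = 1514
L = 1736 / 1514 × 100 = 114.6631
Paasche component (current-period weights):
ΣP(2021)Q(2021) = 7×107 + 3×326 = 749 + 978 = 1727
ΣP(2020)Q(2021) = 8×107 + 2×326 = 856 + 652 = 1508
P = 1727 / 1508 × 100 = 114.5225
Fisher = √(L × P) = √(114.6631 × 114.5225) = 114.5928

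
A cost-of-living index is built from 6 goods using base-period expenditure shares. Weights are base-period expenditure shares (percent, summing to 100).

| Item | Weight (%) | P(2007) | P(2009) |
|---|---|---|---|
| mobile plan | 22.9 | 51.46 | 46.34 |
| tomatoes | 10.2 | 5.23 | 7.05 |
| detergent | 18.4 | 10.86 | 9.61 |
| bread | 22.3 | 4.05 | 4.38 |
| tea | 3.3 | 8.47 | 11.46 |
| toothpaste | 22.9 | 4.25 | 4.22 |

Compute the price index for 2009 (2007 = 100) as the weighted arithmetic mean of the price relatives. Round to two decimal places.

mobile plan: 22.9 × (46.34/51.46) = 22.9 × 0.900505 = 20.6216
tomatoes: 10.2 × (7.05/5.23) = 10.2 × 1.347992 = 13.7495
detergent: 18.4 × (9.61/10.86) = 18.4 × 0.884899 = 16.2821
bread: 22.3 × (4.38/4.05) = 22.3 × 1.081481 = 24.1170
tea: 3.3 × (11.46/8.47) = 3.3 × 1.353011 = 4.4649
toothpaste: 22.9 × (4.22/4.25) = 22.9 × 0.992941 = 22.7384
Index = Σ wᵢ·(p₁ᵢ/p₀ᵢ) = 20.6216 + 13.7495 + 16.2821 + 24.1170 + 4.4649 + 22.7384 = 101.9736

101.97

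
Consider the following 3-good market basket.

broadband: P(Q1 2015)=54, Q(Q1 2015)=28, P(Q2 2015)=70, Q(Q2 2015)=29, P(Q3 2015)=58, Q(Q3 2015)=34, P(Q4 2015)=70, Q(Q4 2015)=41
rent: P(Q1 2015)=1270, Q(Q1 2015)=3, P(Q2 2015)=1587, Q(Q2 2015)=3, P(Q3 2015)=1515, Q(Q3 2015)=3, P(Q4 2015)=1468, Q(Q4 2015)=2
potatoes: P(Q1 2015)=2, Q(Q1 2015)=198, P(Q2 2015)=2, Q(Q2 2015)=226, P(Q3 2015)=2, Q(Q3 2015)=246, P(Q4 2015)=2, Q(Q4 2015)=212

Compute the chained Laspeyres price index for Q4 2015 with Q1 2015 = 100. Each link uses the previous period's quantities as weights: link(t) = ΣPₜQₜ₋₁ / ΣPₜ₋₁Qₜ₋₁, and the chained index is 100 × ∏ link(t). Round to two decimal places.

Link Q1 2015→Q2 2015:
ΣP(Q2 2015)Q(Q1 2015) = 70×28 + 1587×3 + 2×198 = 1960 + 4761 + 396 = 7117
ΣP(Q1 2015)Q(Q1 2015) = 54×28 + 1270×3 + 2×198 = 1512 + 3810 + 396 = 5718
link = 7117/5718 = 1.244666
Link Q2 2015→Q3 2015:
ΣP(Q3 2015)Q(Q2 2015) = 58×29 + 1515×3 + 2×226 = 1682 + 4545 + 452 = 6679
ΣP(Q2 2015)Q(Q2 2015) = 70×29 + 1587×3 + 2×226 = 2030 + 4761 + 452 = 7243
link = 6679/7243 = 0.922132
Link Q3 2015→Q4 2015:
ΣP(Q4 2015)Q(Q3 2015) = 70×34 + 1468×3 + 2×246 = 2380 + 4404 + 492 = 7276
ΣP(Q3 2015)Q(Q3 2015) = 58×34 + 1515×3 + 2×246 = 1972 + 4545 + 492 = 7009
link = 7276/7009 = 1.038094
Chained index = 100 × 1.244666 × 0.922132 × 1.038094 = 119.1468

119.15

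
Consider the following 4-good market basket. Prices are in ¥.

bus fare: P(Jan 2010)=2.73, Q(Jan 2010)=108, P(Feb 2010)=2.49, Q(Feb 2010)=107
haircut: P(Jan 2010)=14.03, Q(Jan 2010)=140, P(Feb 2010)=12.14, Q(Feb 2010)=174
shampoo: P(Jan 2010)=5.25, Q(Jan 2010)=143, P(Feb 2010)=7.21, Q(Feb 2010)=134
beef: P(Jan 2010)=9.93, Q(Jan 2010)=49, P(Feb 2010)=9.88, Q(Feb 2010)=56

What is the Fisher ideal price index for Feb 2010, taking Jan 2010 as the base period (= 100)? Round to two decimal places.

98.63

Laspeyres component (base-period weights):
ΣP(Feb 2010)Q(Jan 2010) = 2.49×108 + 12.14×140 + 7.21×143 + 9.88×49 = 268.92 + 1699.6 + 1031.03 + 484.12 = 3483.67
ΣP(Jan 2010)Q(Jan 2010) = 2.73×108 + 14.03×140 + 5.25×143 + 9.93×49 = 294.84 + 1964.2 + 750.75 + 486.57 = 3496.36
L = 3483.67 / 3496.36 × 100 = 99.6371
Paasche component (current-period weights):
ΣP(Feb 2010)Q(Feb 2010) = 2.49×107 + 12.14×174 + 7.21×134 + 9.88×56 = 266.43 + 2112.36 + 966.14 + 553.28 = 3898.21
ΣP(Jan 2010)Q(Feb 2010) = 2.73×107 + 14.03×174 + 5.25×134 + 9.93×56 = 292.11 + 2441.22 + 703.5 + 556.08 = 3992.91
P = 3898.21 / 3992.91 × 100 = 97.6283
Fisher = √(L × P) = √(99.6371 × 97.6283) = 98.6276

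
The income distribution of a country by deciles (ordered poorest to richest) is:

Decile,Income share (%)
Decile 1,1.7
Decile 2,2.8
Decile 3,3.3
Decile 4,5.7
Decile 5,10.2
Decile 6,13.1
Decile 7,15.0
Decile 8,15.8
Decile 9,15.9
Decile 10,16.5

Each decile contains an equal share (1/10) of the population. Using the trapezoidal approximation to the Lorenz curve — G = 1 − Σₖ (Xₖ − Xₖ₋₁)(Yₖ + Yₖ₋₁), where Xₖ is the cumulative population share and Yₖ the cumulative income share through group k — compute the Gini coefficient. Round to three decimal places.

0.318

Cumulative income shares Yₖ: 0.0170, 0.0450, 0.0780, 0.1350, 0.2370, 0.3680, 0.5180, 0.6760, 0.8350, 1.0000
Σ (Xₖ−Xₖ₋₁)(Yₖ+Yₖ₋₁) = (1/10)(0.0170+0.0000) + (1/10)(0.0450+0.0170) + (1/10)(0.0780+0.0450) + (1/10)(0.1350+0.0780) + (1/10)(0.2370+0.1350) + (1/10)(0.3680+0.2370) + (1/10)(0.5180+0.3680) + (1/10)(0.6760+0.5180) + (1/10)(0.8350+0.6760) + (1/10)(1.0000+0.8350)
  = 0.0017 + 0.0062 + 0.0123 + 0.0213 + 0.0372 + 0.0605 + 0.0886 + 0.1194 + 0.1511 + 0.1835 = 0.6818
G = 1 − 0.6818 = 0.3182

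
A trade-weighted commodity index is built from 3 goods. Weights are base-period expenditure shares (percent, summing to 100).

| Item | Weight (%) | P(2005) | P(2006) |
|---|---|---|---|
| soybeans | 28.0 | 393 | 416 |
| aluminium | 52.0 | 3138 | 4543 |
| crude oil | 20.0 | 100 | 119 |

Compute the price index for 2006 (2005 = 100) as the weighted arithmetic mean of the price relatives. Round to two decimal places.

soybeans: 28.0 × (416/393) = 28.0 × 1.058524 = 29.6387
aluminium: 52.0 × (4543/3138) = 52.0 × 1.447737 = 75.2823
crude oil: 20.0 × (119/100) = 20.0 × 1.190000 = 23.8000
Index = Σ wᵢ·(p₁ᵢ/p₀ᵢ) = 29.6387 + 75.2823 + 23.8000 = 128.7210

128.72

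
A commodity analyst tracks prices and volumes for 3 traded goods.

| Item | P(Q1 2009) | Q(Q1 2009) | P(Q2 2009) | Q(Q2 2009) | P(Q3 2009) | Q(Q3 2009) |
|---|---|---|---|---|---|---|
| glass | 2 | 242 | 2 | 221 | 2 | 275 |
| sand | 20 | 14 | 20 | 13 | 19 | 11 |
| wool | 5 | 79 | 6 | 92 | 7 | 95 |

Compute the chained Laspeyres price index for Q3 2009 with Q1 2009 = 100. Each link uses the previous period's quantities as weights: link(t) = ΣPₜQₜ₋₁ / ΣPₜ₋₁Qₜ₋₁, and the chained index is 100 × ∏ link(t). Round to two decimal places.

113.55

Link Q1 2009→Q2 2009:
ΣP(Q2 2009)Q(Q1 2009) = 2×242 + 20×14 + 6×79 = 484 + 280 + 474 = 1238
ΣP(Q1 2009)Q(Q1 2009) = 2×242 + 20×14 + 5×79 = 484 + 280 + 395 = 1159
link = 1238/1159 = 1.068162
Link Q2 2009→Q3 2009:
ΣP(Q3 2009)Q(Q2 2009) = 2×221 + 19×13 + 7×92 = 442 + 247 + 644 = 1333
ΣP(Q2 2009)Q(Q2 2009) = 2×221 + 20×13 + 6×92 = 442 + 260 + 552 = 1254
link = 1333/1254 = 1.062998
Chained index = 100 × 1.068162 × 1.062998 = 113.5455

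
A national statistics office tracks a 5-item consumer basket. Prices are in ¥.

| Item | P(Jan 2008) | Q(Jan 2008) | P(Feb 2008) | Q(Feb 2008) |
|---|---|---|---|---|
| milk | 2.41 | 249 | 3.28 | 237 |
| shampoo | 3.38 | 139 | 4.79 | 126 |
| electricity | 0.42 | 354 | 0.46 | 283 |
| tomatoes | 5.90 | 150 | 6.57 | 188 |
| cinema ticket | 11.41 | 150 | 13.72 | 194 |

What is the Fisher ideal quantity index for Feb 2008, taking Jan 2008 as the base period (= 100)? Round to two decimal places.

115.84

Laspeyres component (base-period weights):
ΣP(Jan 2008)Q(Feb 2008) = 2.41×237 + 3.38×126 + 0.42×283 + 5.90×188 + 11.41×194 = 571.17 + 425.88 + 118.86 + 1109.2 + 2213.54 = 4438.65
ΣP(Jan 2008)Q(Jan 2008) = 2.41×249 + 3.38×139 + 0.42×354 + 5.90×150 + 11.41×150 = 600.09 + 469.82 + 148.68 + 885 + 1711.5 = 3815.09
L = 4438.65 / 3815.09 × 100 = 116.3446
Paasche component (current-period weights):
ΣP(Feb 2008)Q(Feb 2008) = 3.28×237 + 4.79×126 + 0.46×283 + 6.57×188 + 13.72×194 = 777.36 + 603.54 + 130.18 + 1235.16 + 2661.68 = 5407.92
ΣP(Feb 2008)Q(Jan 2008) = 3.28×249 + 4.79×139 + 0.46×354 + 6.57×150 + 13.72×150 = 816.72 + 665.81 + 162.84 + 985.5 + 2058 = 4688.87
P = 5407.92 / 4688.87 × 100 = 115.3353
Fisher = √(L × P) = √(116.3446 × 115.3353) = 115.8388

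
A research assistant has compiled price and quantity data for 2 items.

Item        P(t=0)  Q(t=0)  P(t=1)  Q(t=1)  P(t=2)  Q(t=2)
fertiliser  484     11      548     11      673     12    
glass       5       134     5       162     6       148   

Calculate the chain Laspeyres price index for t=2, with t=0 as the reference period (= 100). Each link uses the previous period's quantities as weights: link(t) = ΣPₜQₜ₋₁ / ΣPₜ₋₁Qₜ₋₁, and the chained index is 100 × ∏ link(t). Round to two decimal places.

136.86

Link t=0→t=1:
ΣP(t=1)Q(t=0) = 548×11 + 5×134 = 6028 + 670 = 6698
ΣP(t=0)Q(t=0) = 484×11 + 5×134 = 5324 + 670 = 5994
link = 6698/5994 = 1.117451
Link t=1→t=2:
ΣP(t=2)Q(t=1) = 673×11 + 6×162 = 7403 + 972 = 8375
ΣP(t=1)Q(t=1) = 548×11 + 5×162 = 6028 + 810 = 6838
link = 8375/6838 = 1.224773
Chained index = 100 × 1.117451 × 1.224773 = 136.8624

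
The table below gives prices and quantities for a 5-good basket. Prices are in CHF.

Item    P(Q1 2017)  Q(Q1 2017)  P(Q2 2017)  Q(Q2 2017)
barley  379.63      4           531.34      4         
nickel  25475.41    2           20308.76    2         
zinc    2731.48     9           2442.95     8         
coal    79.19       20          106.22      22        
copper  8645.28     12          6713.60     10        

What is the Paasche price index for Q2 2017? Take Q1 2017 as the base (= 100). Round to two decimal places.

81.07

Paasche price index uses current-period quantities as weights.
ΣP(Q2 2017)·Q(Q2 2017) = 531.34×4 + 20308.76×2 + 2442.95×8 + 106.22×22 + 6713.60×10 = 2125.36 + 40617.52 + 19543.6 + 2336.84 + 67136 = 131759.32
ΣP(Q1 2017)·Q(Q2 2017) = 379.63×4 + 25475.41×2 + 2731.48×8 + 79.19×22 + 8645.28×10 = 1518.52 + 50950.82 + 21851.84 + 1742.18 + 86452.8 = 162516.16
Index = 131759.32 / 162516.16 × 100 = 81.0746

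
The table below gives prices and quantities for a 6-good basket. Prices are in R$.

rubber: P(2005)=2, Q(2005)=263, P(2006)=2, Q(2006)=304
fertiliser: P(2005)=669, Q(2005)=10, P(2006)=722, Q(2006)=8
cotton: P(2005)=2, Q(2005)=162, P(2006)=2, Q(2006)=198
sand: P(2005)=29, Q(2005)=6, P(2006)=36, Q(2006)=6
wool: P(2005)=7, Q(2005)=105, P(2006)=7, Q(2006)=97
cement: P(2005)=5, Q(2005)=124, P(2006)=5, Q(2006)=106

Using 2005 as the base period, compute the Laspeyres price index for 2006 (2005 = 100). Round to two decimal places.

Laspeyres price index uses base-period quantities as weights.
ΣP(2006)·Q(2005) = 2×263 + 722×10 + 2×162 + 36×6 + 7×105 + 5×124 = 526 + 7220 + 324 + 216 + 735 + 620 = 9641
ΣP(2005)·Q(2005) = 2×263 + 669×10 + 2×162 + 29×6 + 7×105 + 5×124 = 526 + 6690 + 324 + 174 + 735 + 620 = 9069
Index = 9641 / 9069 × 100 = 106.3072

106.31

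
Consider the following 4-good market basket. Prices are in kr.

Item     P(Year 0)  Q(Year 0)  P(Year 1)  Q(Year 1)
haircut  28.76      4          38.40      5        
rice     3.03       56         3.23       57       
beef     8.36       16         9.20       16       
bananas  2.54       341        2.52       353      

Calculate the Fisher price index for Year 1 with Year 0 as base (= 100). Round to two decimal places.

104.64

Laspeyres component (base-period weights):
ΣP(Year 1)Q(Year 0) = 38.40×4 + 3.23×56 + 9.20×16 + 2.52×341 = 153.6 + 180.88 + 147.2 + 859.32 = 1341
ΣP(Year 0)Q(Year 0) = 28.76×4 + 3.03×56 + 8.36×16 + 2.54×341 = 115.04 + 169.68 + 133.76 + 866.14 = 1284.62
L = 1341 / 1284.62 × 100 = 104.3888
Paasche component (current-period weights):
ΣP(Year 1)Q(Year 1) = 38.40×5 + 3.23×57 + 9.20×16 + 2.52×353 = 192 + 184.11 + 147.2 + 889.56 = 1412.87
ΣP(Year 0)Q(Year 1) = 28.76×5 + 3.03×57 + 8.36×16 + 2.54×353 = 143.8 + 172.71 + 133.76 + 896.62 = 1346.89
P = 1412.87 / 1346.89 × 100 = 104.8987
Fisher = √(L × P) = √(104.3888 × 104.8987) = 104.6435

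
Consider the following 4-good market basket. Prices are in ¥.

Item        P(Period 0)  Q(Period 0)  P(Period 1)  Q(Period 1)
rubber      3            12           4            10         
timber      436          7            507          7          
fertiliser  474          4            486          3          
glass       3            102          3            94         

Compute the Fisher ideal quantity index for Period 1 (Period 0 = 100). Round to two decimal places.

Laspeyres component (base-period weights):
ΣP(Period 0)Q(Period 1) = 3×10 + 436×7 + 474×3 + 3×94 = 30 + 3052 + 1422 + 282 = 4786
ΣP(Period 0)Q(Period 0) = 3×12 + 436×7 + 474×4 + 3×102 = 36 + 3052 + 1896 + 306 = 5290
L = 4786 / 5290 × 100 = 90.4726
Paasche component (current-period weights):
ΣP(Period 1)Q(Period 1) = 4×10 + 507×7 + 486×3 + 3×94 = 40 + 3549 + 1458 + 282 = 5329
ΣP(Period 1)Q(Period 0) = 4×12 + 507×7 + 486×4 + 3×102 = 48 + 3549 + 1944 + 306 = 5847
P = 5329 / 5847 × 100 = 91.1408
Fisher = √(L × P) = √(90.4726 × 91.1408) = 90.8061

90.81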